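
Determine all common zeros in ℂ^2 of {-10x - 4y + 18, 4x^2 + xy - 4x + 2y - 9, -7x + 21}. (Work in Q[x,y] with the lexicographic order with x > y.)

Compute a lex Gröbner basis by Buchberger's algorithm.
f_1 = -10x - 4y + 18, LT = x.
f_2 = 4x^2 + xy - 4x + 2y - 9, LT = x^2.
f_3 = -7x + 21, LT = x.

S(f_1,f_2): lcm = x^2. S = 3/20xy - 4/5x - 1/2y + 9/4.
  reduce S modulo (f_1, f_2, f_3):
  remainder -3/50y^2 + 9/100y + 81/100 ≠ 0; add h_4 = -3/50y^2 + 9/100y + 81/100 to the basis.

S(f_1,f_3): lcm = x. S = 2/5y + 6/5.
  reduce S modulo (f_1, f_2, f_3, h_4):
  remainder 2/5y + 6/5 ≠ 0; add h_5 = 2/5y + 6/5 to the basis.

The other S-polynomials (S(f_2,f_3), S(f_1,h_4), S(f_2,h_4), S(f_3,h_4), S(f_1,h_5), S(f_2,h_5), S(f_3,h_5), S(h_4,h_5)) all reduce to 0 modulo the current basis, so we have a Gröbner basis.
Inter-reduce: drop elements whose leading term is divisible by another's, tail-reduce, and make monic.
Reduced Gröbner basis: {x - 3, y + 3}.

A lex Gröbner basis eliminates variables successively. Here y + 3 depends only on y, with roots {-3}; lifting each root through the earlier basis elements recovers the full solutions.
  y = -3: the earlier basis element becomes x - 3 = 0, giving x = 3 — point (3, -3).
A lex Gröbner basis triangularizes the system, enabling back-substitution.

{(3, -3)}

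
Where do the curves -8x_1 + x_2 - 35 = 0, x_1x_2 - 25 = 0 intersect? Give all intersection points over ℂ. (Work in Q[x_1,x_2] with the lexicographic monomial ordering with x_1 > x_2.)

{(-5, -5), (5/8, 40)}

Compute a lex Gröbner basis by Buchberger's algorithm.
f_1 = -8x_1 + x_2 - 35, LT = x_1.
f_2 = x_1x_2 - 25, LT = x_1x_2.

S(f_1,f_2): lcm = x_1x_2. S = -\tfrac{1}{8}x_2^{2} + \tfrac{35}{8}x_2 + 25.
  leading term x_2^{2}: no divisor's leading term divides it; move -\tfrac{1}{8}x_2^{2} to the remainder.
  leading term x_2: no divisor's leading term divides it; move \tfrac{35}{8}x_2 to the remainder.
  leading term 1: no divisor's leading term divides it; move 25 to the remainder.
  remainder -\tfrac{1}{8}x_2^{2} + \tfrac{35}{8}x_2 + 25 ≠ 0; add h_3 = -\tfrac{1}{8}x_2^{2} + \tfrac{35}{8}x_2 + 25 to the basis.

The other S-polynomials (S(f_1,h_3), S(f_2,h_3)) all reduce to 0 modulo the current basis, so we have a Gröbner basis.
Inter-reduce: drop elements whose leading term is divisible by another's, tail-reduce, and make monic.
Reduced Gröbner basis: {x_1 - \tfrac{1}{8}x_2 + \tfrac{35}{8}, x_2^{2} - 35x_2 - 200}.

A lex Gröbner basis eliminates variables successively. Here x_2^{2} - 35x_2 - 200 depends only on x_2, with roots {-5, 40}; lifting each root through the earlier basis elements recovers the full solutions.
  x_2 = -5: the earlier basis element becomes x_1 + 5 = 0, giving x_1 = -5 — point (-5, -5).
  x_2 = 40: the earlier basis element becomes x_1 - \tfrac{5}{8} = 0, giving x_1 = 5/8 — point (5/8, 40).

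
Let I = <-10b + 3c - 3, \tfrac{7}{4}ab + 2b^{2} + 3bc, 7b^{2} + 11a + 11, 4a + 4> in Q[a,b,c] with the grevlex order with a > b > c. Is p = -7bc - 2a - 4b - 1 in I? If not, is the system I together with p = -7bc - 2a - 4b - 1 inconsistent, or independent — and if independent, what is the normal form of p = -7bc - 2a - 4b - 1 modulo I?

First compute the reduced Gröbner basis of I by Buchberger's algorithm.
f_1 = -10b + 3c - 3, LT = b.
f_2 = \tfrac{7}{4}ab + 2b^{2} + 3bc, LT = ab.
f_3 = 7b^{2} + 11a + 11, LT = b^{2}.
f_4 = 4a + 4, LT = a.

S(f_1,f_2): lcm = ab. S = -\tfrac{8}{7}b^{2} - \tfrac{3}{10}ac - \tfrac{12}{7}bc + \tfrac{3}{10}a.
  leading term b^{2}: subtract (\tfrac{4}{35}b)·f_1 from -\tfrac{8}{7}b^{2} - \tfrac{3}{10}ac - \tfrac{12}{7}bc + \tfrac{3}{10}a → -\tfrac{3}{10}ac - \tfrac{72}{35}bc + \tfrac{3}{10}a + \tfrac{12}{35}b
  leading term ac: subtract (-\tfrac{3}{40}c)·f_4 from -\tfrac{3}{10}ac - \tfrac{72}{35}bc + \tfrac{3}{10}a + \tfrac{12}{35}b → -\tfrac{72}{35}bc + \tfrac{3}{10}a + \tfrac{12}{35}b + \tfrac{3}{10}c
  leading term bc: subtract (\tfrac{36}{175}c)·f_1 from -\tfrac{72}{35}bc + \tfrac{3}{10}a + \tfrac{12}{35}b + \tfrac{3}{10}c → -\tfrac{108}{175}c^{2} + \tfrac{3}{10}a + \tfrac{12}{35}b + \tfrac{321}{350}c
  leading term c^{2}: no divisor's leading term divides it; move -\tfrac{108}{175}c^{2} to the remainder.
  leading term a: subtract (\tfrac{3}{40})·f_4 from \tfrac{3}{10}a + \tfrac{12}{35}b + \tfrac{321}{350}c → \tfrac{12}{35}b + \tfrac{321}{350}c - \tfrac{3}{10}
  leading term b: subtract (-\tfrac{6}{175})·f_1 from \tfrac{12}{35}b + \tfrac{321}{350}c - \tfrac{3}{10} → \tfrac{51}{50}c - \tfrac{141}{350}
  leading term c: no divisor's leading term divides it; move \tfrac{51}{50}c to the remainder.
  leading term 1: no divisor's leading term divides it; move -\tfrac{141}{350} to the remainder.
  remainder -\tfrac{108}{175}c^{2} + \tfrac{51}{50}c - \tfrac{141}{350} ≠ 0; add h_5 = -\tfrac{108}{175}c^{2} + \tfrac{51}{50}c - \tfrac{141}{350} to the basis.

S(f_1,f_3): lcm = b^{2}. S = -\tfrac{3}{10}bc - \tfrac{11}{7}a + \tfrac{3}{10}b - \tfrac{11}{7}.
  leading term bc: subtract (\tfrac{3}{100}c)·f_1 from -\tfrac{3}{10}bc - \tfrac{11}{7}a + \tfrac{3}{10}b - \tfrac{11}{7} → -\tfrac{9}{100}c^{2} - \tfrac{11}{7}a + \tfrac{3}{10}b + \tfrac{9}{100}c - \tfrac{11}{7}
  leading term c^{2}: subtract (\tfrac{7}{48})·h_5 from -\tfrac{9}{100}c^{2} - \tfrac{11}{7}a + \tfrac{3}{10}b + \tfrac{9}{100}c - \tfrac{11}{7} → -\tfrac{11}{7}a + \tfrac{3}{10}b - \tfrac{47}{800}c - \tfrac{8471}{5600}
  leading term a: subtract (-\tfrac{11}{28})·f_4 from -\tfrac{11}{7}a + \tfrac{3}{10}b - \tfrac{47}{800}c - \tfrac{8471}{5600} → \tfrac{3}{10}b - \tfrac{47}{800}c + \tfrac{47}{800}
  leading term b: subtract (-\tfrac{3}{100})·f_1 from \tfrac{3}{10}b - \tfrac{47}{800}c + \tfrac{47}{800} → \tfrac{1}{32}c - \tfrac{1}{32}
  leading term c: no divisor's leading term divides it; move \tfrac{1}{32}c to the remainder.
  leading term 1: no divisor's leading term divides it; move -\tfrac{1}{32} to the remainder.
  remainder \tfrac{1}{32}c - \tfrac{1}{32} ≠ 0; add h_6 = \tfrac{1}{32}c - \tfrac{1}{32} to the basis.

The other S-polynomials (S(f_1,f_4), S(f_2,f_3), S(f_2,f_4), S(f_3,f_4), S(f_1,h_5), S(f_2,h_5), S(f_3,h_5), S(f_4,h_5), S(f_1,h_6), S(f_2,h_6), S(f_3,h_6), S(f_4,h_6), S(h_5,h_6)) all reduce to 0 modulo the current basis, so we have a Gröbner basis.
Inter-reduce: drop elements whose leading term is divisible by another's, tail-reduce, and make monic.
Reduced Gröbner basis: {a + 1, b, c - 1}.
Label its elements g_1 = a + 1, g_2 = b, g_3 = c - 1.

Reduce p = -7bc - 2a - 4b - 1 modulo G:
  leading term bc: subtract (-7c)·g_2 from -7bc - 2a - 4b - 1 → -2a - 4b - 1
  leading term a: subtract (-2)·g_1 from -2a - 4b - 1 → -4b + 1
  leading term b: subtract (-4)·g_2 from -4b + 1 → 1
  leading term 1: no divisor's leading term divides it; move 1 to the remainder.
  normal form = 1.
The normal form is nonzero, so p ∉ I. Since p minus its normal form lies in I, I + (p) = I + (r) where r = 1; decide whether this ideal is the whole ring.
Here r = 1 is a nonzero constant, hence a unit: 1 ∈ I + (p), the Gröbner basis of I + (p) is {1}, and the enlarged system has no common solution — adjoining p is inconsistent.

Adjoining -7bc - 2a - 4b - 1 makes the ideal the whole ring: the system is inconsistent.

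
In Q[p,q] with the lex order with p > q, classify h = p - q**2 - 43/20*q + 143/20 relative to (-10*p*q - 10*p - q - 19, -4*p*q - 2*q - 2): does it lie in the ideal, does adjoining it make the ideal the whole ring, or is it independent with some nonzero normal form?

Adjoining p - q**2 - 43/20*q + 143/20 makes the ideal the whole ring: the system is inconsistent.

First compute the reduced Gröbner basis of I by Buchberger's algorithm.
f_1 = -10*p*q - 10*p - q - 19, LT = p*q.
f_2 = -4*p*q - 2*q - 2, LT = p*q.

S(f_1,f_2): lcm = p*q. S = p - 2/5*q + 7/5.
  leading term p: no divisor's leading term divides it; move p to the remainder.
  leading term q: no divisor's leading term divides it; move -2/5*q to the remainder.
  leading term 1: no divisor's leading term divides it; move 7/5 to the remainder.
  remainder p - 2/5*q + 7/5 ≠ 0; add k_3 = p - 2/5*q + 7/5 to the basis.

S(f_1,k_3): lcm = p*q. S = p + 2/5*q**2 - 13/10*q + 19/10.
  leading term p: subtract (1)·k_3 from p + 2/5*q**2 - 13/10*q + 19/10 → 2/5*q**2 - 9/10*q + 1/2
  leading term q**2: no divisor's leading term divides it; move 2/5*q**2 to the remainder.
  leading term q: no divisor's leading term divides it; move -9/10*q to the remainder.
  leading term 1: no divisor's leading term divides it; move 1/2 to the remainder.
  remainder 2/5*q**2 - 9/10*q + 1/2 ≠ 0; add k_4 = 2/5*q**2 - 9/10*q + 1/2 to the basis.

The other S-polynomials (S(f_2,k_3), S(f_1,k_4), S(f_2,k_4), S(k_3,k_4)) all reduce to 0 modulo the current basis, so we have a Gröbner basis.
Inter-reduce: drop elements whose leading term is divisible by another's, tail-reduce, and make monic.
Reduced Gröbner basis: {p - 2/5*q + 7/5, q**2 - 9/4*q + 5/4}.
Label its elements g_1 = p - 2/5*q + 7/5, g_2 = q**2 - 9/4*q + 5/4.

Reduce h = p - q**2 - 43/20*q + 143/20 modulo G:
  leading term p: subtract (1)·g_1 from p - q**2 - 43/20*q + 143/20 → -q**2 - 7/4*q + 23/4
  leading term q**2: subtract (-1)·g_2 from -q**2 - 7/4*q + 23/4 → -4*q + 7
  leading term q: no divisor's leading term divides it; move -4*q to the remainder.
  leading term 1: no divisor's leading term divides it; move 7 to the remainder.
  normal form = -4*q + 7.
The normal form is nonzero, so h ∉ I. Since h minus its normal form lies in I, I + (h) = I + (r) where r = -4*q + 7; decide whether this ideal is the whole ring.
Run Buchberger on G together with r (pairs among the g_i already reduce to 0 since G is a Gröbner basis):
g_1 = p - 2/5*q + 7/5, LT = p.
g_2 = q**2 - 9/4*q + 5/4, LT = q**2.
r = -4*q + 7, LT = q.

S(g_2,r): lcm = q**2. S = -1/2*q + 5/4.
  leading term q: subtract (1/8)·r from -1/2*q + 5/4 → 3/8
  leading term 1: no divisor's leading term divides it; move 3/8 to the remainder.
  remainder 3/8 ≠ 0; add m_4 = 3/8 to the basis.

The other S-polynomials (S(g_1,g_2), S(g_1,r), S(g_1,m_4), S(g_2,m_4), S(r,m_4)) all reduce to 0 modulo the current basis, so we have a Gröbner basis.
Inter-reduce: drop elements whose leading term is divisible by another's, tail-reduce, and make monic.
Reduced Gröbner basis: {1}.
The reduced Gröbner basis of I + (h) is {1}: the ideal is the whole ring, so the enlarged system has no common solution — adjoining h is inconsistent.

Ideal membership is decidable via reduction modulo a Gröbner basis.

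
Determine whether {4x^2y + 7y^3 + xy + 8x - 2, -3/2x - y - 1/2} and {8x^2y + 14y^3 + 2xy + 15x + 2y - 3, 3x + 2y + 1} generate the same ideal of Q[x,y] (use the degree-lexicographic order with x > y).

No, the ideals differ.

Since reduced Gröbner bases are canonical representatives of ideals under a given ordering, it suffices to compute and compare them.
Buchberger on the first generating set:
f_1 = 4x^2y + 7y^3 + xy + 8x - 2, LT = x^2y.
f_2 = -3/2x - y - 1/2, LT = x.

S(f_1,f_2): lcm = x^2y. S = -2/3xy^2 + 7/4y^3 - 1/12xy + 2x - 1/2.
  reduce S modulo (f_1, f_2):
  remainder 79/36y^3 + 5/18y^2 - 47/36y - 7/6 ≠ 0; add g_3 = 79/36y^3 + 5/18y^2 - 47/36y - 7/6 to the basis.

The other S-polynomials (S(f_1,g_3), S(f_2,g_3)) all reduce to 0 modulo the current basis, so we have a Gröbner basis.
Inter-reduce: drop elements whose leading term is divisible by another's, tail-reduce, and make monic.
Reduced Gröbner basis: {y^3 + 10/79y^2 - 47/79y - 42/79, x + 2/3y + 1/3}.

Buchberger on the second generating set:
h_1 = 8x^2y + 14y^3 + 2xy + 15x + 2y - 3, LT = x^2y.
h_2 = 3x + 2y + 1, LT = x.

S(h_1,h_2): lcm = x^2y. S = -2/3xy^2 + 7/4y^3 - 1/12xy + 15/8x + 1/4y - 3/8.
  reduce S modulo (h_1, h_2):
  remainder 79/36y^3 + 5/18y^2 - 35/36y - 1 ≠ 0; add k_3 = 79/36y^3 + 5/18y^2 - 35/36y - 1 to the basis.

The other S-polynomials (S(h_1,k_3), S(h_2,k_3)) all reduce to 0 modulo the current basis, so we have a Gröbner basis.
Inter-reduce: drop elements whose leading term is divisible by another's, tail-reduce, and make monic.
Reduced Gröbner basis: {y^3 + 10/79y^2 - 35/79y - 36/79, x + 2/3y + 1/3}.

These differ, so the ideals are not equal.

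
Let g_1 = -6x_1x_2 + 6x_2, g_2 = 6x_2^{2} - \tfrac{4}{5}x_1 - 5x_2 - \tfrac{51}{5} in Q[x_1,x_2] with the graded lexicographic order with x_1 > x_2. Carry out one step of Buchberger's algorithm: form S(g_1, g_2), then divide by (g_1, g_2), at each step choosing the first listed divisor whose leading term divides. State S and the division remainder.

S(g_1, g_2) = \tfrac{2}{15}x_1^{2} + \tfrac{5}{6}x_1x_2 - x_2^{2} + \tfrac{17}{10}x_1; remainder on division = \tfrac{2}{15}x_1^{2} + \tfrac{47}{30}x_1 - \tfrac{17}{10}.

lcm(LM(g_1), LM(g_2)) = x_1x_2^{2}.
S = (lcm/LT(g_1))·g_1 − (lcm/LT(g_2))·g_2 = \tfrac{2}{15}x_1^{2} + \tfrac{5}{6}x_1x_2 - x_2^{2} + \tfrac{17}{10}x_1.
Reduce S modulo (g_1, g_2) in that order:
  leading term x_1^{2}: no divisor's leading term divides it; move \tfrac{2}{15}x_1^{2} to the remainder.
  leading term x_1x_2: subtract (-\tfrac{5}{36})·g_1 from \tfrac{5}{6}x_1x_2 - x_2^{2} + \tfrac{17}{10}x_1 → -x_2^{2} + \tfrac{17}{10}x_1 + \tfrac{5}{6}x_2
  leading term x_2^{2}: subtract (-\tfrac{1}{6})·g_2 from -x_2^{2} + \tfrac{17}{10}x_1 + \tfrac{5}{6}x_2 → \tfrac{47}{30}x_1 - \tfrac{17}{10}
  leading term x_1: no divisor's leading term divides it; move \tfrac{47}{30}x_1 to the remainder.
  leading term 1: no divisor's leading term divides it; move -\tfrac{17}{10} to the remainder.
The remainder \tfrac{2}{15}x_1^{2} + \tfrac{47}{30}x_1 - \tfrac{17}{10} is nonzero, so it would be added as the next basis element.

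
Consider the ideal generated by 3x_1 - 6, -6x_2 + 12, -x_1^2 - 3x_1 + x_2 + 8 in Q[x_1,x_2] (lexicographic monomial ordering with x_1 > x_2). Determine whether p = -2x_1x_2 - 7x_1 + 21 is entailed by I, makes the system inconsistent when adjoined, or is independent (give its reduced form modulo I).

Adjoining -2x_1x_2 - 7x_1 + 21 makes the ideal the whole ring: the system is inconsistent.

First compute the reduced Gröbner basis of I by Buchberger's algorithm.
f_1 = 3x_1 - 6, LT = x_1.
f_2 = -6x_2 + 12, LT = x_2.
f_3 = -x_1^2 - 3x_1 + x_2 + 8, LT = x_1^2.

The S-polynomials (S(f_1,f_2), S(f_1,f_3), S(f_2,f_3)) all reduce to 0 modulo the current basis, so we have a Gröbner basis.
Inter-reduce: drop elements whose leading term is divisible by another's, tail-reduce, and make monic.
Reduced Gröbner basis: {x_1 - 2, x_2 - 2}.
Label its elements g_1 = x_1 - 2, g_2 = x_2 - 2.

Reduce p = -2x_1x_2 - 7x_1 + 21 modulo G:
  leading term x_1x_2: subtract (-2x_2)·g_1 from -2x_1x_2 - 7x_1 + 21 → -7x_1 - 4x_2 + 21
  leading term x_1: subtract (-7)·g_1 from -7x_1 - 4x_2 + 21 → -4x_2 + 7
  leading term x_2: subtract (-4)·g_2 from -4x_2 + 7 → -1
  leading term 1: no divisor's leading term divides it; move -1 to the remainder.
  normal form = -1.
The normal form is nonzero, so p ∉ I. Since p minus its normal form lies in I, I + (p) = I + (r) where r = -1; decide whether this ideal is the whole ring.
Here r = -1 is a nonzero constant, hence a unit: 1 ∈ I + (p), the Gröbner basis of I + (p) is {1}, and the enlarged system has no common solution — adjoining p is inconsistent.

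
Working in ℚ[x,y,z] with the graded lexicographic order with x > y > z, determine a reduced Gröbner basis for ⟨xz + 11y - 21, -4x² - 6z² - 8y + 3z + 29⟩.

f_1 = xz + 11y - 21, LT = xz.
f_2 = -4x² - 6z² - 8y + 3z + 29, LT = x².

S(f_1,f_2): lcm = x²z. S = -3/2z³ + 11xy - 2yz + ¾z² - 21x + 29/4z.
  leading term z³: no divisor's leading term divides it; move -3/2z³ to the remainder.
  leading term xy: no divisor's leading term divides it; move 11xy to the remainder.
  leading term yz: no divisor's leading term divides it; move -2yz to the remainder.
  leading term z²: no divisor's leading term divides it; move ¾z² to the remainder.
  leading term x: no divisor's leading term divides it; move -21x to the remainder.
  leading term z: no divisor's leading term divides it; move 29/4z to the remainder.
  remainder -3/2z³ + 11xy - 2yz + ¾z² - 21x + 29/4z ≠ 0; add g_3 = -3/2z³ + 11xy - 2yz + ¾z² - 21x + 29/4z to the basis.

The other S-polynomials (S(f_1,g_3), S(f_2,g_3)) all reduce to 0 modulo the current basis, so we have a Gröbner basis.

G = {z³ - 22/3xy + 4/3yz - ½z² + 14x - 29/6z, x² + 3/2z² + 2y - ¾z - 29/4, xz + 11y - 21}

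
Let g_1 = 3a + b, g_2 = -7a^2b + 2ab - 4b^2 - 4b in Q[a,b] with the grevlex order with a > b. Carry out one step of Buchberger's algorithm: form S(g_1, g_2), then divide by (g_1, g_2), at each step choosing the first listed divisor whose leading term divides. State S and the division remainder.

S(g_1, g_2) = 1/3ab^2 + 2/7ab - 4/7b^2 - 4/7b; remainder on division = -1/9b^3 - 2/3b^2 - 4/7b.

lcm(LM(g_1), LM(g_2)) = a^2b.
S = (lcm/LT(g_1))·g_1 − (lcm/LT(g_2))·g_2 = 1/3ab^2 + 2/7ab - 4/7b^2 - 4/7b.
Reduce S modulo (g_1, g_2) in that order:
  leading term ab^2: subtract (1/9b^2)·g_1 from 1/3ab^2 + 2/7ab - 4/7b^2 - 4/7b → -1/9b^3 + 2/7ab - 4/7b^2 - 4/7b
  leading term b^3: no divisor's leading term divides it; move -1/9b^3 to the remainder.
  leading term ab: subtract (2/21b)·g_1 from 2/7ab - 4/7b^2 - 4/7b → -2/3b^2 - 4/7b
  leading term b^2: no divisor's leading term divides it; move -2/3b^2 to the remainder.
  leading term b: no divisor's leading term divides it; move -4/7b to the remainder.
The remainder -1/9b^3 - 2/3b^2 - 4/7b is nonzero, so it would be added as the next basis element.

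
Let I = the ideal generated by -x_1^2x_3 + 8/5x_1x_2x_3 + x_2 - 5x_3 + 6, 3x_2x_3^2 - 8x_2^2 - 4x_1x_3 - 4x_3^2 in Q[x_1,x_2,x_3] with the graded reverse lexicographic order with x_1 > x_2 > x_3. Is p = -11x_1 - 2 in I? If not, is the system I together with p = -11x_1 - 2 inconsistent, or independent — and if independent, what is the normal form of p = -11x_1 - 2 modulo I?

-11x_1 - 2 is independent of I; its normal form modulo I is -11x_1 - 2.

First compute the reduced Gröbner basis of I by Buchberger's algorithm.
f_1 = -x_1^2x_3 + 8/5x_1x_2x_3 + x_2 - 5x_3 + 6, LT = x_1^2x_3.
f_2 = 3x_2x_3^2 - 8x_2^2 - 4x_1x_3 - 4x_3^2, LT = x_2x_3^2.

S(f_1,f_2): lcm = x_1^2x_2x_3^2. S = -8/5x_1x_2^2x_3^2 + 8/3x_1^2x_2^2 + 4/3x_1^3x_3 + 4/3x_1^2x_3^2 - x_2^2x_3 + 5x_2x_3^2 - 6x_2x_3.
  reduce S modulo (f_1, f_2):
  remainder 8/3x_1^2x_2^2 - 64/15x_1x_2^3 - x_2^2x_3 + 4/3x_1x_2 + 40/3x_2^2 - 14/3x_2x_3 + 8x_1 + 8x_3 ≠ 0; add h_3 = 8/3x_1^2x_2^2 - 64/15x_1x_2^3 - x_2^2x_3 + 4/3x_1x_2 + 40/3x_2^2 - 14/3x_2x_3 + 8x_1 + 8x_3 to the basis.

The other S-polynomials (S(f_1,h_3), S(f_2,h_3)) all reduce to 0 modulo the current basis, so we have a Gröbner basis.
Inter-reduce: drop elements whose leading term is divisible by another's, tail-reduce, and make monic.
Reduced Gröbner basis: {x_1^2x_2^2 - 8/5x_1x_2^3 - 3/8x_2^2x_3 + 1/2x_1x_2 + 5x_2^2 - 7/4x_2x_3 + 3x_1 + 3x_3, x_1^2x_3 - 8/5x_1x_2x_3 - x_2 + 5x_3 - 6, x_2x_3^2 - 8/3x_2^2 - 4/3x_1x_3 - 4/3x_3^2}.
Label its elements g_1 = x_1^2x_2^2 - 8/5x_1x_2^3 - 3/8x_2^2x_3 + 1/2x_1x_2 + 5x_2^2 - 7/4x_2x_3 + 3x_1 + 3x_3, g_2 = x_1^2x_3 - 8/5x_1x_2x_3 - x_2 + 5x_3 - 6, g_3 = x_2x_3^2 - 8/3x_2^2 - 4/3x_1x_3 - 4/3x_3^2.

Reduce p = -11x_1 - 2 modulo G:
  leading term x_1: no divisor's leading term divides it; move -11x_1 to the remainder.
  leading term 1: no divisor's leading term divides it; move -2 to the remainder.
  normal form = -11x_1 - 2.
The normal form is nonzero, so p ∉ I. Since p minus its normal form lies in I, I + (p) = I + (r) where r = -11x_1 - 2; decide whether this ideal is the whole ring.
Run Buchberger on G together with r (pairs among the g_i already reduce to 0 since G is a Gröbner basis):
g_1 = x_1^2x_2^2 - 8/5x_1x_2^3 - 3/8x_2^2x_3 + 1/2x_1x_2 + 5x_2^2 - 7/4x_2x_3 + 3x_1 + 3x_3, LT = x_1^2x_2^2.
g_2 = x_1^2x_3 - 8/5x_1x_2x_3 - x_2 + 5x_3 - 6, LT = x_1^2x_3.
g_3 = x_2x_3^2 - 8/3x_2^2 - 4/3x_1x_3 - 4/3x_3^2, LT = x_2x_3^2.
r = -11x_1 - 2, LT = x_1.

S(g_1,r): lcm = x_1^2x_2^2. S = -8/5x_1x_2^3 - 2/11x_1x_2^2 - 3/8x_2^2x_3 + 1/2x_1x_2 + 5x_2^2 - 7/4x_2x_3 + 3x_1 + 3x_3.
  reduce S modulo (g_1, g_2, g_3, r):
  remainder 16/55x_2^3 - 3/8x_2^2x_3 + 609/121x_2^2 - 7/4x_2x_3 - 1/11x_2 + 3x_3 - 6/11 ≠ 0; add m_5 = 16/55x_2^3 - 3/8x_2^2x_3 + 609/121x_2^2 - 7/4x_2x_3 - 1/11x_2 + 3x_3 - 6/11 to the basis.

S(g_2,r): lcm = x_1^2x_3. S = -8/5x_1x_2x_3 - 2/11x_1x_3 - x_2 + 5x_3 - 6.
  reduce S modulo (g_1, g_2, g_3, r, m_5):
  remainder 16/55x_2x_3 - x_2 + 609/121x_3 - 6 ≠ 0; add m_6 = 16/55x_2x_3 - x_2 + 609/121x_3 - 6 to the basis.

S(g_3,m_5): lcm = x_2^3x_3^2. S = 165/128x_2^2x_3^3 - 8/3x_2^4 - 4/3x_1x_2^2x_3 - 9839/528x_2^2x_3^2 + 385/64x_2x_3^3 + 5/16x_2x_3^2 - 165/16x_3^3 + 15/8x_3^2.
  reduce S modulo (g_1, g_2, g_3, r, m_5, m_6):
  remainder -128/27x_2^2 - 9839/297x_3^2 + 3025/144x_2 - 326137/4752x_3 + 3025/24 ≠ 0; add m_7 = -128/27x_2^2 - 9839/297x_3^2 + 3025/144x_2 - 326137/4752x_3 + 3025/24 to the basis.

S(g_3,m_7): lcm = x_2^2x_3^2. S = -9839/1408x_3^4 - 8/3x_2^3 - 4/3x_1x_2x_3 + 19033/6144x_2x_3^2 - 326137/22528x_3^3 + 27225/1024x_3^2.
  reduce S modulo (g_1, g_2, g_3, r, m_5, m_6, m_7):
  remainder -9839/1408x_3^4 - 326137/22528x_3^3 - 33061825/123904x_3^2 + 546975/2048x_2 - 30306725/22528x_3 + 2076525/1024 ≠ 0; add m_8 = -9839/1408x_3^4 - 326137/22528x_3^3 - 33061825/123904x_3^2 + 546975/2048x_2 - 30306725/22528x_3 + 2076525/1024 to the basis.

S(m_6,m_7): lcm = x_2^2x_3. S = -9839/1408x_3^3 - 55/16x_2^2 + 489585/22528x_2x_3 - 326137/22528x_3^2 - 165/8x_2 + 27225/1024x_3.
  reduce S modulo (g_1, g_2, g_3, r, m_5, m_6, m_7, m_8):
  remainder -9839/1408x_3^3 + 6719/704x_3^2 + 9945/256x_2 - 9281705/30976x_3 + 45675/128 ≠ 0; add m_9 = -9839/1408x_3^3 + 6719/704x_3^2 + 9945/256x_2 - 9281705/30976x_3 + 45675/128 to the basis.

The other S-polynomials (S(g_1,g_2), S(g_1,g_3), S(g_2,g_3), S(g_3,r), S(g_1,m_5), S(g_2,m_5), S(r,m_5), S(g_1,m_6), S(g_2,m_6), S(g_3,m_6), S(r,m_6), S(m_5,m_6), S(g_1,m_7), S(g_2,m_7), S(r,m_7), S(m_5,m_7), S(g_1,m_8), S(g_2,m_8), S(g_3,m_8), S(r,m_8), S(m_5,m_8), S(m_6,m_8), S(m_7,m_8), S(g_1,m_9), S(g_2,m_9), S(g_3,m_9), S(r,m_9), S(m_5,m_9), S(m_6,m_9), S(m_7,m_9), S(m_8,m_9)) all reduce to 0 modulo the current basis, so we have a Gröbner basis.
Inter-reduce: drop elements whose leading term is divisible by another's, tail-reduce, and make monic.
Reduced Gröbner basis: {x_3^3 - 13438/9839x_3^2 - 109395/19678x_2 + 9281705/216458x_3 - 502425/9839, x_2^2 + 9839/1408x_3^2 - 9075/2048x_2 + 326137/22528x_3 - 27225/1024, x_2x_3 - 55/16x_2 + 3045/176x_3 - 165/8, x_1 + 2/11}.
The reduced Gröbner basis of I + (p) is {x_3^3 - 13438/9839x_3^2 - 109395/19678x_2 + 9281705/216458x_3 - 502425/9839, x_2^2 + 9839/1408x_3^2 - 9075/2048x_2 + 326137/22528x_3 - 27225/1024, x_2x_3 - 55/16x_2 + 3045/176x_3 - 165/8, x_1 + 2/11} ≠ {1}, a proper ideal, so the enlarged system stays consistent: p is independent of I, with normal form -11x_1 - 2.

The remainder on division by a Gröbner basis is unique — it is the normal form.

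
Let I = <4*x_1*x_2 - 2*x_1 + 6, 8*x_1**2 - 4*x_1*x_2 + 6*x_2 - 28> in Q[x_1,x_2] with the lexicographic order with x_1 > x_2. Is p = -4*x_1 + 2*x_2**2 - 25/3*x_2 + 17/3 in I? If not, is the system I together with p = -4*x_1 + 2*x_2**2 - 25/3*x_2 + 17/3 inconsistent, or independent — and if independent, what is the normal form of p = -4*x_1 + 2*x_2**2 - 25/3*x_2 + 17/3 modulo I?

Adjoining -4*x_1 + 2*x_2**2 - 25/3*x_2 + 17/3 makes the ideal the whole ring: the system is inconsistent.

First compute the reduced Gröbner basis of I by Buchberger's algorithm.
f_1 = 4*x_1*x_2 - 2*x_1 + 6, LT = x_1*x_2.
f_2 = 8*x_1**2 - 4*x_1*x_2 + 6*x_2 - 28, LT = x_1**2.

S(f_1,f_2): lcm = x_1**2*x_2. S = -1/2*x_1**2 + 1/2*x_1*x_2**2 + 3/2*x_1 - 3/4*x_2**2 + 7/2*x_2.
  leading term x_1**2: subtract (-1/16)·f_2 from -1/2*x_1**2 + 1/2*x_1*x_2**2 + 3/2*x_1 - 3/4*x_2**2 + 7/2*x_2 → 1/2*x_1*x_2**2 - 1/4*x_1*x_2 + 3/2*x_1 - 3/4*x_2**2 + 31/8*x_2 - 7/4
  leading term x_1*x_2**2: subtract (1/8*x_2)·f_1 from 1/2*x_1*x_2**2 - 1/4*x_1*x_2 + 3/2*x_1 - 3/4*x_2**2 + 31/8*x_2 - 7/4 → 3/2*x_1 - 3/4*x_2**2 + 25/8*x_2 - 7/4
  leading term x_1: no divisor's leading term divides it; move 3/2*x_1 to the remainder.
  leading term x_2**2: no divisor's leading term divides it; move -3/4*x_2**2 to the remainder.
  leading term x_2: no divisor's leading term divides it; move 25/8*x_2 to the remainder.
  leading term 1: no divisor's leading term divides it; move -7/4 to the remainder.
  remainder 3/2*x_1 - 3/4*x_2**2 + 25/8*x_2 - 7/4 ≠ 0; add h_3 = 3/2*x_1 - 3/4*x_2**2 + 25/8*x_2 - 7/4 to the basis.

S(f_1,h_3): lcm = x_1*x_2. S = -1/2*x_1 + 1/2*x_2**3 - 25/12*x_2**2 + 7/6*x_2 + 3/2.
  leading term x_1: subtract (-1/3)·h_3 from -1/2*x_1 + 1/2*x_2**3 - 25/12*x_2**2 + 7/6*x_2 + 3/2 → 1/2*x_2**3 - 7/3*x_2**2 + 53/24*x_2 + 11/12
  leading term x_2**3: no divisor's leading term divides it; move 1/2*x_2**3 to the remainder.
  leading term x_2**2: no divisor's leading term divides it; move -7/3*x_2**2 to the remainder.
  leading term x_2: no divisor's leading term divides it; move 53/24*x_2 to the remainder.
  leading term 1: no divisor's leading term divides it; move 11/12 to the remainder.
  remainder 1/2*x_2**3 - 7/3*x_2**2 + 53/24*x_2 + 11/12 ≠ 0; add h_4 = 1/2*x_2**3 - 7/3*x_2**2 + 53/24*x_2 + 11/12 to the basis.

The other S-polynomials (S(f_2,h_3), S(f_1,h_4), S(f_2,h_4), S(h_3,h_4)) all reduce to 0 modulo the current basis, so we have a Gröbner basis.
Inter-reduce: drop elements whose leading term is divisible by another's, tail-reduce, and make monic.
Reduced Gröbner basis: {x_1 - 1/2*x_2**2 + 25/12*x_2 - 7/6, x_2**3 - 14/3*x_2**2 + 53/12*x_2 + 11/6}.
Label its elements g_1 = x_1 - 1/2*x_2**2 + 25/12*x_2 - 7/6, g_2 = x_2**3 - 14/3*x_2**2 + 53/12*x_2 + 11/6.

Reduce p = -4*x_1 + 2*x_2**2 - 25/3*x_2 + 17/3 modulo G:
  leading term x_1: subtract (-4)·g_1 from -4*x_1 + 2*x_2**2 - 25/3*x_2 + 17/3 → 1
  leading term 1: no divisor's leading term divides it; move 1 to the remainder.
  normal form = 1.
The normal form is nonzero, so p ∉ I. Since p minus its normal form lies in I, I + (p) = I + (r) where r = 1; decide whether this ideal is the whole ring.
Here r = 1 is a nonzero constant, hence a unit: 1 ∈ I + (p), the Gröbner basis of I + (p) is {1}, and the enlarged system has no common solution — adjoining p is inconsistent.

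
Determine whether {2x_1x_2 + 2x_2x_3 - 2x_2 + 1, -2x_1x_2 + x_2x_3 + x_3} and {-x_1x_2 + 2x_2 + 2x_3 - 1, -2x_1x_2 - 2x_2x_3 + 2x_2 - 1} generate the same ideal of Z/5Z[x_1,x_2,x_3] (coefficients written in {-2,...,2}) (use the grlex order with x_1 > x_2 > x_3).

Since reduced Gröbner bases are canonical representatives of ideals under a given ordering, it suffices to compute and compare them.
Buchberger on the first generating set:
f_1 = 2x_1x_2 + 2x_2x_3 - 2x_2 + 1, LT = x_1x_2.
f_2 = -2x_1x_2 + x_2x_3 + x_3, LT = x_1x_2.

S(f_1,f_2): lcm = x_1x_2. S = -x_2x_3 - x_2 - 2x_3 - 2.
  leading term x_2x_3: no divisor's leading term divides it; move -x_2x_3 to the remainder.
  leading term x_2: no divisor's leading term divides it; move -x_2 to the remainder.
  leading term x_3: no divisor's leading term divides it; move -2x_3 to the remainder.
  leading term 1: no divisor's leading term divides it; move -2 to the remainder.
  remainder -x_2x_3 - x_2 - 2x_3 - 2 ≠ 0; add g_3 = -x_2x_3 - x_2 - 2x_3 - 2 to the basis.

S(f_1,g_3): lcm = x_1x_2x_3. S = x_2x_3^2 - x_1x_2 - 2x_1x_3 - x_2x_3 - 2x_1 - 2x_3.
  leading term x_2x_3^2: subtract (-x_3)·g_3 from x_2x_3^2 - x_1x_2 - 2x_1x_3 - x_2x_3 - 2x_1 - 2x_3 → -x_1x_2 - 2x_1x_3 - 2x_2x_3 - 2x_3^2 - 2x_1 + x_3
  leading term x_1x_2: subtract (2)·f_1 from -x_1x_2 - 2x_1x_3 - 2x_2x_3 - 2x_3^2 - 2x_1 + x_3 → -2x_1x_3 - x_2x_3 - 2x_3^2 - 2x_1 - x_2 + x_3 - 2
  leading term x_1x_3: no divisor's leading term divides it; move -2x_1x_3 to the remainder.
  leading term x_2x_3: subtract (1)·g_3 from -x_2x_3 - 2x_3^2 - 2x_1 - x_2 + x_3 - 2 → -2x_3^2 - 2x_1 - 2x_3
  leading term x_3^2: no divisor's leading term divides it; move -2x_3^2 to the remainder.
  leading term x_1: no divisor's leading term divides it; move -2x_1 to the remainder.
  leading term x_3: no divisor's leading term divides it; move -2x_3 to the remainder.
  remainder -2x_1x_3 - 2x_3^2 - 2x_1 - 2x_3 ≠ 0; add g_4 = -2x_1x_3 - 2x_3^2 - 2x_1 - 2x_3 to the basis.

S(f_2,g_3): lcm = x_1x_2x_3. S = 2x_2x_3^2 - x_1x_2 - 2x_1x_3 + 2x_3^2 - 2x_1.
  leading term x_2x_3^2: subtract (-2x_3)·g_3 from 2x_2x_3^2 - x_1x_2 - 2x_1x_3 + 2x_3^2 - 2x_1 → -x_1x_2 - 2x_1x_3 - 2x_2x_3 - 2x_3^2 - 2x_1 + x_3
  leading term x_1x_2: subtract (2)·f_1 from -x_1x_2 - 2x_1x_3 - 2x_2x_3 - 2x_3^2 - 2x_1 + x_3 → -2x_1x_3 - x_2x_3 - 2x_3^2 - 2x_1 - x_2 + x_3 - 2
  leading term x_1x_3: subtract (1)·g_4 from -2x_1x_3 - x_2x_3 - 2x_3^2 - 2x_1 - x_2 + x_3 - 2 → -x_2x_3 - x_2 - 2x_3 - 2
  leading term x_2x_3: subtract (1)·g_3 from -x_2x_3 - x_2 - 2x_3 - 2 → 0
  remainder 0.

S(f_1,g_4): lcm = x_1x_2x_3. S = -x_1x_2 - 2x_2x_3 - 2x_3.
  leading term x_1x_2: subtract (2)·f_1 from -x_1x_2 - 2x_2x_3 - 2x_3 → -x_2x_3 - x_2 - 2x_3 - 2
  leading term x_2x_3: subtract (1)·g_3 from -x_2x_3 - x_2 - 2x_3 - 2 → 0
  remainder 0.

S(f_2,g_4): lcm = x_1x_2x_3. S = x_2x_3^2 - x_1x_2 - x_2x_3 + 2x_3^2.
  leading term x_2x_3^2: subtract (-x_3)·g_3 from x_2x_3^2 - x_1x_2 - x_2x_3 + 2x_3^2 → -x_1x_2 - 2x_2x_3 - 2x_3
  leading term x_1x_2: subtract (2)·f_1 from -x_1x_2 - 2x_2x_3 - 2x_3 → -x_2x_3 - x_2 - 2x_3 - 2
  leading term x_2x_3: subtract (1)·g_3 from -x_2x_3 - x_2 - 2x_3 - 2 → 0
  remainder 0.

S(g_3,g_4): lcm = x_1x_2x_3. S = -x_2x_3^2 + 2x_1x_3 - x_2x_3 + 2x_1.
  leading term x_2x_3^2: subtract (x_3)·g_3 from -x_2x_3^2 + 2x_1x_3 - x_2x_3 + 2x_1 → 2x_1x_3 + 2x_3^2 + 2x_1 + 2x_3
  leading term x_1x_3: subtract (-1)·g_4 from 2x_1x_3 + 2x_3^2 + 2x_1 + 2x_3 → 0
  remainder 0.

Every S-polynomial of the final basis reduces to 0, so we have a Gröbner basis.
Inter-reduce: drop elements whose leading term is divisible by another's, tail-reduce, and make monic.
Reduced Gröbner basis: {x_1x_2 - 2x_2 - 2x_3 + 1, x_1x_3 + x_3^2 + x_1 + x_3, x_2x_3 + x_2 + 2x_3 + 2}.

Buchberger on the second generating set:
h_1 = -x_1x_2 + 2x_2 + 2x_3 - 1, LT = x_1x_2.
h_2 = -2x_1x_2 - 2x_2x_3 + 2x_2 - 1, LT = x_1x_2.

S(h_1,h_2): lcm = x_1x_2. S = -x_2x_3 - x_2 - 2x_3 - 2.
  leading term x_2x_3: no divisor's leading term divides it; move -x_2x_3 to the remainder.
  leading term x_2: no divisor's leading term divides it; move -x_2 to the remainder.
  leading term x_3: no divisor's leading term divides it; move -2x_3 to the remainder.
  leading term 1: no divisor's leading term divides it; move -2 to the remainder.
  remainder -x_2x_3 - x_2 - 2x_3 - 2 ≠ 0; add k_3 = -x_2x_3 - x_2 - 2x_3 - 2 to the basis.

S(h_1,k_3): lcm = x_1x_2x_3. S = -x_1x_2 - 2x_1x_3 - 2x_2x_3 - 2x_3^2 - 2x_1 + x_3.
  leading term x_1x_2: subtract (1)·h_1 from -x_1x_2 - 2x_1x_3 - 2x_2x_3 - 2x_3^2 - 2x_1 + x_3 → -2x_1x_3 - 2x_2x_3 - 2x_3^2 - 2x_1 - 2x_2 - x_3 + 1
  leading term x_1x_3: no divisor's leading term divides it; move -2x_1x_3 to the remainder.
  leading term x_2x_3: subtract (2)·k_3 from -2x_2x_3 - 2x_3^2 - 2x_1 - 2x_2 - x_3 + 1 → -2x_3^2 - 2x_1 - 2x_3
  leading term x_3^2: no divisor's leading term divides it; move -2x_3^2 to the remainder.
  leading term x_1: no divisor's leading term divides it; move -2x_1 to the remainder.
  leading term x_3: no divisor's leading term divides it; move -2x_3 to the remainder.
  remainder -2x_1x_3 - 2x_3^2 - 2x_1 - 2x_3 ≠ 0; add k_4 = -2x_1x_3 - 2x_3^2 - 2x_1 - 2x_3 to the basis.

S(h_2,k_3): lcm = x_1x_2x_3. S = x_2x_3^2 - x_1x_2 - 2x_1x_3 - x_2x_3 - 2x_1 - 2x_3.
  leading term x_2x_3^2: subtract (-x_3)·k_3 from x_2x_3^2 - x_1x_2 - 2x_1x_3 - x_2x_3 - 2x_1 - 2x_3 → -x_1x_2 - 2x_1x_3 - 2x_2x_3 - 2x_3^2 - 2x_1 + x_3
  leading term x_1x_2: subtract (1)·h_1 from -x_1x_2 - 2x_1x_3 - 2x_2x_3 - 2x_3^2 - 2x_1 + x_3 → -2x_1x_3 - 2x_2x_3 - 2x_3^2 - 2x_1 - 2x_2 - x_3 + 1
  leading term x_1x_3: subtract (1)·k_4 from -2x_1x_3 - 2x_2x_3 - 2x_3^2 - 2x_1 - 2x_2 - x_3 + 1 → -2x_2x_3 - 2x_2 + x_3 + 1
  leading term x_2x_3: subtract (2)·k_3 from -2x_2x_3 - 2x_2 + x_3 + 1 → 0
  remainder 0.

S(h_1,k_4): lcm = x_1x_2x_3. S = -x_2x_3^2 - x_1x_2 + 2x_2x_3 - 2x_3^2 + x_3.
  leading term x_2x_3^2: subtract (x_3)·k_3 from -x_2x_3^2 - x_1x_2 + 2x_2x_3 - 2x_3^2 + x_3 → -x_1x_2 - 2x_2x_3 - 2x_3
  leading term x_1x_2: subtract (1)·h_1 from -x_1x_2 - 2x_2x_3 - 2x_3 → -2x_2x_3 - 2x_2 + x_3 + 1
  leading term x_2x_3: subtract (2)·k_3 from -2x_2x_3 - 2x_2 + x_3 + 1 → 0
  remainder 0.

S(h_2,k_4): lcm = x_1x_2x_3. S = -x_1x_2 - 2x_2x_3 - 2x_3.
  leading term x_1x_2: subtract (1)·h_1 from -x_1x_2 - 2x_2x_3 - 2x_3 → -2x_2x_3 - 2x_2 + x_3 + 1
  leading term x_2x_3: subtract (2)·k_3 from -2x_2x_3 - 2x_2 + x_3 + 1 → 0
  remainder 0.

S(k_3,k_4): lcm = x_1x_2x_3. S = -x_2x_3^2 + 2x_1x_3 - x_2x_3 + 2x_1.
  leading term x_2x_3^2: subtract (x_3)·k_3 from -x_2x_3^2 + 2x_1x_3 - x_2x_3 + 2x_1 → 2x_1x_3 + 2x_3^2 + 2x_1 + 2x_3
  leading term x_1x_3: subtract (-1)·k_4 from 2x_1x_3 + 2x_3^2 + 2x_1 + 2x_3 → 0
  remainder 0.

Every S-polynomial of the final basis reduces to 0, so we have a Gröbner basis.
Inter-reduce: drop elements whose leading term is divisible by another's, tail-reduce, and make monic.
Reduced Gröbner basis: {x_1x_2 - 2x_2 - 2x_3 + 1, x_1x_3 + x_3^2 + x_1 + x_3, x_2x_3 + x_2 + 2x_3 + 2}.

These coincide, so the ideals are equal.
The choice of monomial ordering does not affect the verdict — as long as both bases are computed under the same ordering, their equality decides ideal equality.

Yes, the ideals are equal.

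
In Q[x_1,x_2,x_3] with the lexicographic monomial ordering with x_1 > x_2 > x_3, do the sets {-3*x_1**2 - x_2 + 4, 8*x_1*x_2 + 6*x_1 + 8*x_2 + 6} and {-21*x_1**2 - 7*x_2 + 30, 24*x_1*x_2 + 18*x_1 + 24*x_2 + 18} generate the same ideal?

Since reduced Gröbner bases are canonical representatives of ideals under a given ordering, it suffices to compute and compare them.
Buchberger on the first generating set:
f_1 = -3*x_1**2 - x_2 + 4, LT = x_1**2.
f_2 = 8*x_1*x_2 + 6*x_1 + 8*x_2 + 6, LT = x_1*x_2.

S(f_1,f_2): lcm = x_1**2*x_2. S = -3/4*x_1**2 - x_1*x_2 - 3/4*x_1 + 1/3*x_2**2 - 4/3*x_2.
  leading term x_1**2: subtract (1/4)·f_1 from -3/4*x_1**2 - x_1*x_2 - 3/4*x_1 + 1/3*x_2**2 - 4/3*x_2 → -x_1*x_2 - 3/4*x_1 + 1/3*x_2**2 - 13/12*x_2 - 1
  leading term x_1*x_2: subtract (-1/8)·f_2 from -x_1*x_2 - 3/4*x_1 + 1/3*x_2**2 - 13/12*x_2 - 1 → 1/3*x_2**2 - 1/12*x_2 - 1/4
  leading term x_2**2: no divisor's leading term divides it; move 1/3*x_2**2 to the remainder.
  leading term x_2: no divisor's leading term divides it; move -1/12*x_2 to the remainder.
  leading term 1: no divisor's leading term divides it; move -1/4 to the remainder.
  remainder 1/3*x_2**2 - 1/12*x_2 - 1/4 ≠ 0; add g_3 = 1/3*x_2**2 - 1/12*x_2 - 1/4 to the basis.

S(f_1,g_3): leading monomials are coprime, so the S-polynomial reduces to 0 (Buchberger's first criterion).
S(f_2,g_3): lcm = x_1*x_2**2. S = x_1*x_2 + 3/4*x_1 + x_2**2 + 3/4*x_2.
  leading term x_1*x_2: subtract (1/8)·f_2 from x_1*x_2 + 3/4*x_1 + x_2**2 + 3/4*x_2 → x_2**2 - 1/4*x_2 - 3/4
  leading term x_2**2: subtract (3)·g_3 from x_2**2 - 1/4*x_2 - 3/4 → 0
  remainder 0.

Every S-polynomial of the final basis reduces to 0, so we have a Gröbner basis.
Inter-reduce: drop elements whose leading term is divisible by another's, tail-reduce, and make monic.
Reduced Gröbner basis: {x_1**2 + 1/3*x_2 - 4/3, x_1*x_2 + 3/4*x_1 + x_2 + 3/4, x_2**2 - 1/4*x_2 - 3/4}.

Buchberger on the second generating set:
h_1 = -21*x_1**2 - 7*x_2 + 30, LT = x_1**2.
h_2 = 24*x_1*x_2 + 18*x_1 + 24*x_2 + 18, LT = x_1*x_2.

S(h_1,h_2): lcm = x_1**2*x_2. S = -3/4*x_1**2 - x_1*x_2 - 3/4*x_1 + 1/3*x_2**2 - 10/7*x_2.
  leading term x_1**2: subtract (1/28)·h_1 from -3/4*x_1**2 - x_1*x_2 - 3/4*x_1 + 1/3*x_2**2 - 10/7*x_2 → -x_1*x_2 - 3/4*x_1 + 1/3*x_2**2 - 33/28*x_2 - 15/14
  leading term x_1*x_2: subtract (-1/24)·h_2 from -x_1*x_2 - 3/4*x_1 + 1/3*x_2**2 - 33/28*x_2 - 15/14 → 1/3*x_2**2 - 5/28*x_2 - 9/28
  leading term x_2**2: no divisor's leading term divides it; move 1/3*x_2**2 to the remainder.
  leading term x_2: no divisor's leading term divides it; move -5/28*x_2 to the remainder.
  leading term 1: no divisor's leading term divides it; move -9/28 to the remainder.
  remainder 1/3*x_2**2 - 5/28*x_2 - 9/28 ≠ 0; add k_3 = 1/3*x_2**2 - 5/28*x_2 - 9/28 to the basis.

S(h_1,k_3): leading monomials are coprime, so the S-polynomial reduces to 0 (Buchberger's first criterion).
S(h_2,k_3): lcm = x_1*x_2**2. S = 9/7*x_1*x_2 + 27/28*x_1 + x_2**2 + 3/4*x_2.
  leading term x_1*x_2: subtract (3/56)·h_2 from 9/7*x_1*x_2 + 27/28*x_1 + x_2**2 + 3/4*x_2 → x_2**2 - 15/28*x_2 - 27/28
  leading term x_2**2: subtract (3)·k_3 from x_2**2 - 15/28*x_2 - 27/28 → 0
  remainder 0.

Every S-polynomial of the final basis reduces to 0, so we have a Gröbner basis.
Inter-reduce: drop elements whose leading term is divisible by another's, tail-reduce, and make monic.
Reduced Gröbner basis: {x_1**2 + 1/3*x_2 - 10/7, x_1*x_2 + 3/4*x_1 + x_2 + 3/4, x_2**2 - 15/28*x_2 - 27/28}.

These differ, so the ideals are not equal.
The choice of monomial ordering does not affect the verdict — as long as both bases are computed under the same ordering, their equality decides ideal equality.

No, the ideals differ.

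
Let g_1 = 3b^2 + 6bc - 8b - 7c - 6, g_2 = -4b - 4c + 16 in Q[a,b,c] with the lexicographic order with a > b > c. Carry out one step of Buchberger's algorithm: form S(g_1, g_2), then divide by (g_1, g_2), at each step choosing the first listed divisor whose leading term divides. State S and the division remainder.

S(g_1, g_2) = bc + 4/3b - 7/3c - 2; remainder on division = -c^2 + 1/3c + 10/3.

lcm(LM(g_1), LM(g_2)) = b^2.
S = (lcm/LT(g_1))·g_1 − (lcm/LT(g_2))·g_2 = bc + 4/3b - 7/3c - 2.
Reduce S modulo (g_1, g_2) in that order:
  leading term bc: subtract (-1/4c)·g_2 from bc + 4/3b - 7/3c - 2 → 4/3b - c^2 + 5/3c - 2
  leading term b: subtract (-1/3)·g_2 from 4/3b - c^2 + 5/3c - 2 → -c^2 + 1/3c + 10/3
  leading term c^2: no divisor's leading term divides it; move -c^2 to the remainder.
  leading term c: no divisor's leading term divides it; move 1/3c to the remainder.
  leading term 1: no divisor's leading term divides it; move 10/3 to the remainder.
The remainder -c^2 + 1/3c + 10/3 is nonzero, so it would be added as the next basis element.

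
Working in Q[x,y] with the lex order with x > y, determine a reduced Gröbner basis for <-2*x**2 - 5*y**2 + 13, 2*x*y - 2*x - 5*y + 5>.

f_1 = -2*x**2 - 5*y**2 + 13, LT = x**2.
f_2 = 2*x*y - 2*x - 5*y + 5, LT = x*y.

S(f_1,f_2): lcm = x**2*y. S = x**2 + 5/2*x*y - 5/2*x + 5/2*y**3 - 13/2*y.
  reduce S modulo (f_1, f_2):
  remainder 5/2*y**3 - 5/2*y**2 - 1/4*y + 1/4 ≠ 0; add g_3 = 5/2*y**3 - 5/2*y**2 - 1/4*y + 1/4 to the basis.

The other S-polynomials (S(f_1,g_3), S(f_2,g_3)) all reduce to 0 modulo the current basis, so we have a Gröbner basis.

G = {x**2 + 5/2*y**2 - 13/2, x*y - x - 5/2*y + 5/2, y**3 - y**2 - 1/10*y + 1/10}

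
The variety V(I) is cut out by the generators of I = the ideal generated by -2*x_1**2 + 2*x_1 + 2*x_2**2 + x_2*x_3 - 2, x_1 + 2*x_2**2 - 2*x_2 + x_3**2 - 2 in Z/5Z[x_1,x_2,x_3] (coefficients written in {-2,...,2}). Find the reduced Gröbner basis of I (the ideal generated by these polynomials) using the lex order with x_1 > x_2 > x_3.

f_1 = -2*x_1**2 + 2*x_1 + 2*x_2**2 + x_2*x_3 - 2, LT = x_1**2.
f_2 = x_1 + 2*x_2**2 - 2*x_2 + x_3**2 - 2, LT = x_1.

S(f_1,f_2): lcm = x_1**2. S = -2*x_1*x_2**2 + 2*x_1*x_2 - x_1*x_3**2 + x_1 - x_2**2 + 2*x_2*x_3 + 1.
  reduce S modulo (f_1, f_2):
  remainder -x_2**4 + 2*x_2**3 - x_2**2*x_3**2 + 2*x_2**2 + x_2*x_3**2 + 2*x_2*x_3 + x_2 + x_3**4 + 2*x_3**2 - 2 ≠ 0; add g_3 = -x_2**4 + 2*x_2**3 - x_2**2*x_3**2 + 2*x_2**2 + x_2*x_3**2 + 2*x_2*x_3 + x_2 + x_3**4 + 2*x_3**2 - 2 to the basis.

The other S-polynomials (S(f_1,g_3), S(f_2,g_3)) all reduce to 0 modulo the current basis, so we have a Gröbner basis.
Inter-reduce: drop elements whose leading term is divisible by another's, tail-reduce, and make monic.

G = {x_1 + 2*x_2**2 - 2*x_2 + x_3**2 - 2, x_2**4 - 2*x_2**3 + x_2**2*x_3**2 - 2*x_2**2 - x_2*x_3**2 - 2*x_2*x_3 - x_2 - x_3**4 - 2*x_3**2 + 2}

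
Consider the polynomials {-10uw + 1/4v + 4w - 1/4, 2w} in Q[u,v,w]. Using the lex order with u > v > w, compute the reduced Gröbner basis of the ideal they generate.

G = {v - 1, w}

f_1 = -10uw + 1/4v + 4w - 1/4, LT = uw.
f_2 = 2w, LT = w.

S(f_1,f_2): lcm = uw. S = -1/40v - 2/5w + 1/40.
  reduce S modulo (f_1, f_2):
  remainder -1/40v + 1/40 ≠ 0; add g_3 = -1/40v + 1/40 to the basis.

The other S-polynomials (S(f_1,g_3), S(f_2,g_3)) all reduce to 0 modulo the current basis, so we have a Gröbner basis.
Inter-reduce: drop elements whose leading term is divisible by another's, tail-reduce, and make monic.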